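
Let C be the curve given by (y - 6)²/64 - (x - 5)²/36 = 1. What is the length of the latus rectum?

Center (5, 6). The positive term is the y-term, so the transverse axis is vertical; a² = 64, b² = 36.
Latus rectum length = 2b²/a = 2·36/8 = 9.

9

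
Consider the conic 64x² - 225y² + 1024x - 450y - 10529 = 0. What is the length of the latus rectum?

128/15

Collect terms: 64(x² + 16x) -225(y² + 2y) = 10529
Completing the square gives 64(x + 8)² -225(y + 1)² = 10529 + 4096 - 225 = 14400.
Divide by 14400: (x + 8)²/225 - (y + 1)²/64 = 1
Hyperbola, center (-8, -1), transverse axis horizontal; a² = 225, b² = 64.
Latus rectum length = 2b²/a = 2·64/15 = 128/15.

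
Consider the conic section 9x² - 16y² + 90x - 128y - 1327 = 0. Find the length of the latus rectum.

Group: 9(x² + 10x) -16(y² + 8y) = 1327
Complete the square in x and y: 9(x + 5)² -16(y + 4)² = 1327 + 225 - 256 = 1296
Divide by 1296: (x + 5)²/144 - (y + 4)²/81 = 1
Hyperbola, center (-5, -4), transverse axis horizontal; a² = 144, b² = 81.
Latus rectum length = 2b²/a = 2·81/12 = 27/2.

27/2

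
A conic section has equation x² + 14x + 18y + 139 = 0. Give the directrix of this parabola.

Only x is squared. Complete the square in x: (x + 7)² = -18(y + 5).
Vertex (-7, -5); 4p = -18 so p = -9/2. Opens down.
Directrix is the horizontal line y = k − p = -5 − (-9/2) = -1/2.

y = -1/2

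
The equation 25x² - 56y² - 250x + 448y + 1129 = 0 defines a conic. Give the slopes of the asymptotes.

Rearranging, 25(x² - 10x) -56(y² - 8y) = -1129.
25(x - 5)² -56(y - 4)² = -1129 + 625 - 896 = -1400
Divide by -1400: (y - 4)²/25 - (x - 5)²/56 = 1
Hyperbola, center (5, 4), transverse axis vertical; a² = 25, b² = 56.
For a vertical hyperbola the asymptotes have slope ±a/b.
Here that is ±5/2√14 = ±5√14/28.

5√14/28 and -5√14/28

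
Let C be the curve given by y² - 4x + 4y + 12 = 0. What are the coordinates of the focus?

(3, -2)

Only y is squared. Complete the square in y: (y + 2)² = 4(x - 2).
Vertex (2, -2); 4p = 4 so p = 1. Opens right.
Focus is p units from the vertex along the axis: (h + p, k).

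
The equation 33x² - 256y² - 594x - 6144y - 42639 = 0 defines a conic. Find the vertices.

Group: 33(x² - 18x) -256(y² + 24y) = 42639
Completing the square gives 33(x - 9)² -256(y + 12)² = 42639 + 2673 - 36864 = 8448.
Dividing both sides by 8448: (x - 9)²/256 - (y + 12)²/33 = 1
Hyperbola, center (9, -12), transverse axis horizontal; a² = 256, b² = 33.
a = 16. Vertices at (h ± a, k).

(-7, -12) and (25, -12)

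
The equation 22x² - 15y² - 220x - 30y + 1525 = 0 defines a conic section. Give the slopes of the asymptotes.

√330/15 and -√330/15

Rearranging, 22(x² - 10x) -15(y² + 2y) = -1525.
Complete the square in x and y: 22(x - 5)² -15(y + 1)² = -1525 + 550 - 15 = -990
Divide by -990: (y + 1)²/66 - (x - 5)²/45 = 1
Hyperbola, center (5, -1), transverse axis vertical; a² = 66, b² = 45.
For a vertical hyperbola the asymptotes have slope ±a/b.
Here that is ±√66/3√5 = ±√330/15.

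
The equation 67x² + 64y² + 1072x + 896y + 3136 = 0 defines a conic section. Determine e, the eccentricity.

67(x² + 16x) + 64(y² + 14y) = -3136
67(x + 8)² + 64(y + 7)² = -3136 + 4288 + 3136 = 4288
Dividing both sides by 4288: (x + 8)²/64 + (y + 7)²/67 = 1
Ellipse, center (-8, -7), major axis vertical; a² = 67, b² = 64.
c² = a² - b² = 3, so c = √3.
e = c/a = √3/√67 = √201/67.

e = √201/67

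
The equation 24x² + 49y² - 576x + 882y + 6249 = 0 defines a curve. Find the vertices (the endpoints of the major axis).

(5, -9) and (19, -9)

Rearranging, 24(x² - 24x) + 49(y² + 18y) = -6249.
Complete the square: 24(x - 12)² + 49(y + 9)² = -6249 + 3456 + 3969 = 1176
Dividing both sides by 1176: (x - 12)²/49 + (y + 9)²/24 = 1
Ellipse, center (12, -9), major axis horizontal; a² = 49, b² = 24.
a = 7. Vertices at (h ± a, k).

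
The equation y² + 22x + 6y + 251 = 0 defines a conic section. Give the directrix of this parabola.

x = -11/2

Only y is squared. Complete the square in y: (y + 3)² = -22(x + 11).
Vertex (-11, -3); 4p = -22 so p = -11/2. Opens left.
Directrix is the vertical line x = h − p = -11 − (-11/2) = -11/2.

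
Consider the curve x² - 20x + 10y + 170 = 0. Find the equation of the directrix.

Only x is squared. Complete the square in x: (x - 10)² = -10(y + 7).
Vertex (10, -7); 4p = -10 so p = -5/2. Opens down.
Directrix is the horizontal line y = k − p = -7 − (-5/2) = -9/2.

y = -9/2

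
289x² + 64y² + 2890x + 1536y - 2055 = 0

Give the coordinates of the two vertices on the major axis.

Rearranging, 289(x² + 10x) + 64(y² + 24y) = 2055.
289(x + 5)² + 64(y + 12)² = 2055 + 7225 + 9216 = 18496
Divide through by 18496 to get (x + 5)²/64 + (y + 12)²/289 = 1.
Ellipse, center (-5, -12), major axis vertical; a² = 289, b² = 64.
a = 17. Vertices at (h, k ± a).

(-5, -29) and (-5, 5)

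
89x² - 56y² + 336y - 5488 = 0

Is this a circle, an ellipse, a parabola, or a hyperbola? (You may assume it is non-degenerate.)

No xy term. Coefficients of x² and y² are A = 89, C = -56.
A and C have opposite signs ⇒ hyperbola.

hyperbola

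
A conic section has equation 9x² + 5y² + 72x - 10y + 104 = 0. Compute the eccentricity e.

Rearranging, 9(x² + 8x) + 5(y² - 2y) = -104.
Complete the square: 9(x + 4)² + 5(y - 1)² = -104 + 144 + 5 = 45
Dividing both sides by 45: (x + 4)²/5 + (y - 1)²/9 = 1
Ellipse, center (-4, 1), major axis vertical; a² = 9, b² = 5.
c² = a² - b² = 4, so c = 2.
e = c/a = 2/3.

e = 2/3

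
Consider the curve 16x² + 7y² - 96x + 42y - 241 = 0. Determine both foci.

(3, -9) and (3, 3)

16(x² - 6x) + 7(y² + 6y) = 241
Complete the square in x and y: 16(x - 3)² + 7(y + 3)² = 241 + 144 + 63 = 448
Divide by 448: (x - 3)²/28 + (y + 3)²/64 = 1
Ellipse, center (3, -3), major axis vertical; a² = 64, b² = 28.
c² = a² - b² = 64 - 28 = 36, so c = 6.
Foci lie on the vertical axis through the center: (h, k ± c).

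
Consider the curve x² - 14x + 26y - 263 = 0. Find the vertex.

Only x is squared. Complete the square in x: (x - 7)² = -26(y - 12).
Vertex (7, 12); 4p = -26 so p = -13/2. Opens down.

(7, 12)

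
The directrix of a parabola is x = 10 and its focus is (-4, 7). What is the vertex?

The vertex is the midpoint between the focus and the directrix along the axis of symmetry.
Axis is horizontal (directrix is vertical). Vertex x-coordinate = (-4 + 10)/2 = 3; y-coordinate = 7.

(3, 7)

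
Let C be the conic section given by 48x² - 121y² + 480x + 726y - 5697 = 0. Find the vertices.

(-16, 3) and (6, 3)

Group: 48(x² + 10x) -121(y² - 6y) = 5697
Complete the square: 48(x + 5)² -121(y - 3)² = 5697 + 1200 - 1089 = 5808
Dividing both sides by 5808: (x + 5)²/121 - (y - 3)²/48 = 1
Hyperbola, center (-5, 3), transverse axis horizontal; a² = 121, b² = 48.
a = 11. Vertices at (h ± a, k).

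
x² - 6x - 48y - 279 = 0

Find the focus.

(3, 6)

Only x is squared. Complete the square in x: (x - 3)² = 48(y + 6).
Vertex (3, -6); 4p = 48 so p = 12. Opens up.
Focus is p units from the vertex along the axis: (h, k + p).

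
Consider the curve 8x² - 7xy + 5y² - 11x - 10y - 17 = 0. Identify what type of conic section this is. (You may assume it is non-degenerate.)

ellipse

A = 8, B = -7, C = 5.
Discriminant B² − 4AC = (-7)² − 4·8·5 = -111.
B² − 4AC < 0 ⇒ ellipse.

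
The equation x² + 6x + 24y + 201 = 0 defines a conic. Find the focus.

Only x is squared. Complete the square in x: (x + 3)² = -24(y + 8).
Vertex (-3, -8); 4p = -24 so p = -6. Opens down.
Focus is p units from the vertex along the axis: (h, k + p).

(-3, -14)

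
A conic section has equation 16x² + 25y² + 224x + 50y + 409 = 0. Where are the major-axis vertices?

(-12, -1) and (-2, -1)

Group: 16(x² + 14x) + 25(y² + 2y) = -409
Complete the square: 16(x + 7)² + 25(y + 1)² = -409 + 784 + 25 = 400
Divide by 400: (x + 7)²/25 + (y + 1)²/16 = 1
Ellipse, center (-7, -1), major axis horizontal; a² = 25, b² = 16.
a = 5. Vertices at (h ± a, k).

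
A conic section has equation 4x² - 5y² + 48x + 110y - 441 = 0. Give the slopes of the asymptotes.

Collect terms: 4(x² + 12x) -5(y² - 22y) = 441
Completing the square gives 4(x + 6)² -5(y - 11)² = 441 + 144 - 605 = -20.
Divide by -20: (y - 11)²/4 - (x + 6)²/5 = 1
Hyperbola, center (-6, 11), transverse axis vertical; a² = 4, b² = 5.
For a vertical hyperbola the asymptotes have slope ±a/b.
Here that is ±2/√5 = ±2√5/5.

2√5/5 and -2√5/5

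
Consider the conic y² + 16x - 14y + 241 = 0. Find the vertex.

Only y is squared. Complete the square in y: (y - 7)² = -16(x + 12).
Vertex (-12, 7); 4p = -16 so p = -4. Opens left.

(-12, 7)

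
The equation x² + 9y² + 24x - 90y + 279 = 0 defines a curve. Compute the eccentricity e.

e = 2√2/3

Group: (x² + 24x) + 9(y² - 10y) = -279
(x + 12)² + 9(y - 5)² = -279 + 144 + 225 = 90
Divide by 90: (x + 12)²/90 + (y - 5)²/10 = 1
Ellipse, center (-12, 5), major axis horizontal; a² = 90, b² = 10.
c² = a² - b² = 80, so c = 4√5.
e = c/a = 4√5/3√10 = 2√2/3.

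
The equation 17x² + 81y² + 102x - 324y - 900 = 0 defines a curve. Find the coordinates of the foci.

Collect terms: 17(x² + 6x) + 81(y² - 4y) = 900
Complete the square: 17(x + 3)² + 81(y - 2)² = 900 + 153 + 324 = 1377
Divide by 1377: (x + 3)²/81 + (y - 2)²/17 = 1
Ellipse, center (-3, 2), major axis horizontal; a² = 81, b² = 17.
c² = a² - b² = 81 - 17 = 64, so c = 8.
Foci lie on the horizontal axis through the center: (h ± c, k).

(-11, 2) and (5, 2)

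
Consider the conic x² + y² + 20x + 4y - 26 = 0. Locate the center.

Collect terms: (x² + 20x) + (y² + 4y) = 26
Complete the square in x and y: (x + 10)² + (y + 2)² = 26 + 100 + 4 = 130
So (x + 10)² + (y + 2)² = 130.
Circle centered at (-10, -2) with r² = 130.

(-10, -2)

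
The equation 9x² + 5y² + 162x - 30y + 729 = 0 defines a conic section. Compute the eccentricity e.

Group the x- and y-terms: 9(x² + 18x) + 5(y² - 6y) = -729
Complete the square: 9(x + 9)² + 5(y - 3)² = -729 + 729 + 45 = 45
Dividing both sides by 45: (x + 9)²/5 + (y - 3)²/9 = 1
Ellipse, center (-9, 3), major axis vertical; a² = 9, b² = 5.
c² = a² - b² = 4, so c = 2.
e = c/a = 2/3.

e = 2/3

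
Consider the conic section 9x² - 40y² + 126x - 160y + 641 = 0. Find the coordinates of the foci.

9(x² + 14x) -40(y² + 4y) = -641
Completing the square gives 9(x + 7)² -40(y + 2)² = -641 + 441 - 160 = -360.
Divide through by -360 to get (y + 2)²/9 - (x + 7)²/40 = 1.
Hyperbola, center (-7, -2), transverse axis vertical; a² = 9, b² = 40.
c² = a² + b² = 9 + 40 = 49, so c = 7.
Foci lie on the vertical axis through the center: (h, k ± c).

(-7, -9) and (-7, 5)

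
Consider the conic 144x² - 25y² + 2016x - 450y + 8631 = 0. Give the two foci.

(-7, -22) and (-7, 4)

Group: 144(x² + 14x) -25(y² + 18y) = -8631
Complete the square: 144(x + 7)² -25(y + 9)² = -8631 + 7056 - 2025 = -3600
Dividing both sides by -3600: (y + 9)²/144 - (x + 7)²/25 = 1
Hyperbola, center (-7, -9), transverse axis vertical; a² = 144, b² = 25.
c² = a² + b² = 144 + 25 = 169, so c = 13.
Foci lie on the vertical axis through the center: (h, k ± c).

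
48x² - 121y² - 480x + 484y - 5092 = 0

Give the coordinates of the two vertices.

Group: 48(x² - 10x) -121(y² - 4y) = 5092
Completing the square gives 48(x - 5)² -121(y - 2)² = 5092 + 1200 - 484 = 5808.
Divide by 5808: (x - 5)²/121 - (y - 2)²/48 = 1
Hyperbola, center (5, 2), transverse axis horizontal; a² = 121, b² = 48.
a = 11. Vertices at (h ± a, k).

(-6, 2) and (16, 2)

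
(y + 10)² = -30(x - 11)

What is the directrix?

x = 37/2

Vertex (11, -10); 4p = -30 so p = -15/2. Opens left.
Directrix is the vertical line x = h − p = 11 − (-15/2) = 37/2.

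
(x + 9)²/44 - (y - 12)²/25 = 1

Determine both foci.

(-9 - √69, 12) and (-9 + √69, 12)

Center (-9, 12). The positive term is the x-term, so the transverse axis is horizontal; a² = 44, b² = 25.
c² = a² + b² = 44 + 25 = 69, so c = √69.
Foci lie on the horizontal axis through the center: (h ± c, k).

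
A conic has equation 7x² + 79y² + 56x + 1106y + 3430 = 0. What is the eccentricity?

Rearranging, 7(x² + 8x) + 79(y² + 14y) = -3430.
Complete the square in x and y: 7(x + 4)² + 79(y + 7)² = -3430 + 112 + 3871 = 553
Dividing both sides by 553: (x + 4)²/79 + (y + 7)²/7 = 1
Ellipse, center (-4, -7), major axis horizontal; a² = 79, b² = 7.
c² = a² - b² = 72, so c = 6√2.
e = c/a = 6√2/√79 = 6√158/79.

e = 6√158/79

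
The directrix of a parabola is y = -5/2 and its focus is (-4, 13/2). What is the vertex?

(-4, 2)

The vertex is the midpoint between the focus and the directrix along the axis of symmetry.
Axis is vertical (directrix is horizontal). Vertex y-coordinate = (13/2 + (-5/2))/2 = 2; x-coordinate = -4.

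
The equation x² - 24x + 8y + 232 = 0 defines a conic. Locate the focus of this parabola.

(12, -13)

Only x is squared. Complete the square in x: (x - 12)² = -8(y + 11).
Vertex (12, -11); 4p = -8 so p = -2. Opens down.
Focus is p units from the vertex along the axis: (h, k + p).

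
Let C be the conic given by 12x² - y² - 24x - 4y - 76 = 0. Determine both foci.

Group the x- and y-terms: 12(x² - 2x) -(y² + 4y) = 76
Complete the square in x and y: 12(x - 1)² -(y + 2)² = 76 + 12 - 4 = 84
Divide by 84: (x - 1)²/7 - (y + 2)²/84 = 1
Hyperbola, center (1, -2), transverse axis horizontal; a² = 7, b² = 84.
c² = a² + b² = 7 + 84 = 91, so c = √91.
Foci lie on the horizontal axis through the center: (h ± c, k).

(1 - √91, -2) and (1 + √91, -2)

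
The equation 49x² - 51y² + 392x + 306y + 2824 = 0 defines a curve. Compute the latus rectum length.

Group the x- and y-terms: 49(x² + 8x) -51(y² - 6y) = -2824
49(x + 4)² -51(y - 3)² = -2824 + 784 - 459 = -2499
Divide through by -2499 to get (y - 3)²/49 - (x + 4)²/51 = 1.
Hyperbola, center (-4, 3), transverse axis vertical; a² = 49, b² = 51.
Latus rectum length = 2b²/a = 2·51/7 = 102/7.

102/7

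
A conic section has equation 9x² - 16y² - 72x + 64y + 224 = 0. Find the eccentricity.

Rearranging, 9(x² - 8x) -16(y² - 4y) = -224.
9(x - 4)² -16(y - 2)² = -224 + 144 - 64 = -144
Divide by -144: (y - 2)²/9 - (x - 4)²/16 = 1
Hyperbola, center (4, 2), transverse axis vertical; a² = 9, b² = 16.
c² = a² + b² = 25, so c = 5.
e = c/a = 5/3.

e = 5/3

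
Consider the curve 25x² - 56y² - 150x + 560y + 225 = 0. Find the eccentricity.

e = 9/5

Rearranging, 25(x² - 6x) -56(y² - 10y) = -225.
25(x - 3)² -56(y - 5)² = -225 + 225 - 1400 = -1400
Divide through by -1400 to get (y - 5)²/25 - (x - 3)²/56 = 1.
Hyperbola, center (3, 5), transverse axis vertical; a² = 25, b² = 56.
c² = a² + b² = 81, so c = 9.
e = c/a = 9/5.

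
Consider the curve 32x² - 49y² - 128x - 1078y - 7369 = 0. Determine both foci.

Group the x- and y-terms: 32(x² - 4x) -49(y² + 22y) = 7369
Complete the square: 32(x - 2)² -49(y + 11)² = 7369 + 128 - 5929 = 1568
Divide through by 1568 to get (x - 2)²/49 - (y + 11)²/32 = 1.
Hyperbola, center (2, -11), transverse axis horizontal; a² = 49, b² = 32.
c² = a² + b² = 49 + 32 = 81, so c = 9.
Foci lie on the horizontal axis through the center: (h ± c, k).

(-7, -11) and (11, -11)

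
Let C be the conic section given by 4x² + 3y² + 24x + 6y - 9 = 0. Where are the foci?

Collect terms: 4(x² + 6x) + 3(y² + 2y) = 9
Complete the square in x and y: 4(x + 3)² + 3(y + 1)² = 9 + 36 + 3 = 48
Divide through by 48 to get (x + 3)²/12 + (y + 1)²/16 = 1.
Ellipse, center (-3, -1), major axis vertical; a² = 16, b² = 12.
c² = a² - b² = 16 - 12 = 4, so c = 2.
Foci lie on the vertical axis through the center: (h, k ± c).

(-3, -3) and (-3, 1)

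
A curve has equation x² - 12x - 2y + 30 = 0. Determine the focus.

Only x is squared. Complete the square in x: (x - 6)² = 2(y + 3).
Vertex (6, -3); 4p = 2 so p = 1/2. Opens up.
Focus is p units from the vertex along the axis: (h, k + p).

(6, -5/2)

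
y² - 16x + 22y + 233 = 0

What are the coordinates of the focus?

(11, -11)

Only y is squared. Complete the square in y: (y + 11)² = 16(x - 7).
Vertex (7, -11); 4p = 16 so p = 4. Opens right.
Focus is p units from the vertex along the axis: (h + p, k).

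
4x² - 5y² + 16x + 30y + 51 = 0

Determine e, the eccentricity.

e = 3/2

Collect terms: 4(x² + 4x) -5(y² - 6y) = -51
Completing the square gives 4(x + 2)² -5(y - 3)² = -51 + 16 - 45 = -80.
Divide by -80: (y - 3)²/16 - (x + 2)²/20 = 1
Hyperbola, center (-2, 3), transverse axis vertical; a² = 16, b² = 20.
c² = a² + b² = 36, so c = 6.
e = c/a = 6/4 = 3/2.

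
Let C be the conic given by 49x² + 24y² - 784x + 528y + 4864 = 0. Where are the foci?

(8, -16) and (8, -6)

Group: 49(x² - 16x) + 24(y² + 22y) = -4864
Complete the square in x and y: 49(x - 8)² + 24(y + 11)² = -4864 + 3136 + 2904 = 1176
Divide by 1176: (x - 8)²/24 + (y + 11)²/49 = 1
Ellipse, center (8, -11), major axis vertical; a² = 49, b² = 24.
c² = a² - b² = 49 - 24 = 25, so c = 5.
Foci lie on the vertical axis through the center: (h, k ± c).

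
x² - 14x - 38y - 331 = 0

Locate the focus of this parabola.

Only x is squared. Complete the square in x: (x - 7)² = 38(y + 10).
Vertex (7, -10); 4p = 38 so p = 19/2. Opens up.
Focus is p units from the vertex along the axis: (h, k + p).

(7, -1/2)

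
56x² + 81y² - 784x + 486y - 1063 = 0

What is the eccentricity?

56(x² - 14x) + 81(y² + 6y) = 1063
Complete the square: 56(x - 7)² + 81(y + 3)² = 1063 + 2744 + 729 = 4536
Divide through by 4536 to get (x - 7)²/81 + (y + 3)²/56 = 1.
Ellipse, center (7, -3), major axis horizontal; a² = 81, b² = 56.
c² = a² - b² = 25, so c = 5.
e = c/a = 5/9.

e = 5/9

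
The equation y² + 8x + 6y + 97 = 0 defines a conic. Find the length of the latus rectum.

8

Only y is squared. Complete the square in y: (y + 3)² = -8(x + 11).
Vertex (-11, -3); 4p = -8 so p = -2. Opens left.
Latus rectum length = |4p| = 8.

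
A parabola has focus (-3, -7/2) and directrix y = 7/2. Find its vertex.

The vertex is the midpoint between the focus and the directrix along the axis of symmetry.
Axis is vertical (directrix is horizontal). Vertex y-coordinate = (-7/2 + 7/2)/2 = 0; x-coordinate = -3.

(-3, 0)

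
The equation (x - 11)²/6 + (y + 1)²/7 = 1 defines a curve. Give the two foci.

(11, -2) and (11, 0)

Center (11, -1). The larger denominator 7 sits under the y-term, so the major axis is vertical; a² = 7, b² = 6.
c² = a² - b² = 7 - 6 = 1, so c = 1.
Foci lie on the vertical axis through the center: (h, k ± c).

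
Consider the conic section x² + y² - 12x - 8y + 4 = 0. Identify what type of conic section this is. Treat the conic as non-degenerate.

circle

No xy term. Coefficients of x² and y² are A = 1, C = 1.
A = C (same sign) ⇒ circle.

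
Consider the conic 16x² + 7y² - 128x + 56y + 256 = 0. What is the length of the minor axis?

2√7

Group: 16(x² - 8x) + 7(y² + 8y) = -256
Completing the square gives 16(x - 4)² + 7(y + 4)² = -256 + 256 + 112 = 112.
Dividing both sides by 112: (x - 4)²/7 + (y + 4)²/16 = 1
Ellipse, center (4, -4), major axis vertical; a² = 16, b² = 7.
b² = 7 so b = √7; the minor axis has length 2b = 2√7.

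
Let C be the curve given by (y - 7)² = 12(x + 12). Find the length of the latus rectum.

12

Vertex (-12, 7); 4p = 12 so p = 3. Opens right.
Latus rectum length = |4p| = 12.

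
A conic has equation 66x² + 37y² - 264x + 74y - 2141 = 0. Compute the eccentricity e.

66(x² - 4x) + 37(y² + 2y) = 2141
Completing the square gives 66(x - 2)² + 37(y + 1)² = 2141 + 264 + 37 = 2442.
Divide by 2442: (x - 2)²/37 + (y + 1)²/66 = 1
Ellipse, center (2, -1), major axis vertical; a² = 66, b² = 37.
c² = a² - b² = 29, so c = √29.
e = c/a = √29/√66 = √1914/66.

e = √1914/66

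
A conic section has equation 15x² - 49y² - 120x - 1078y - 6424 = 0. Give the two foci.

(-4, -11) and (12, -11)

Collect terms: 15(x² - 8x) -49(y² + 22y) = 6424
Complete the square: 15(x - 4)² -49(y + 11)² = 6424 + 240 - 5929 = 735
Dividing both sides by 735: (x - 4)²/49 - (y + 11)²/15 = 1
Hyperbola, center (4, -11), transverse axis horizontal; a² = 49, b² = 15.
c² = a² + b² = 49 + 15 = 64, so c = 8.
Foci lie on the horizontal axis through the center: (h ± c, k).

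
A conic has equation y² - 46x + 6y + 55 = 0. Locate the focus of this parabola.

(25/2, -3)

Only y is squared. Complete the square in y: (y + 3)² = 46(x - 1).
Vertex (1, -3); 4p = 46 so p = 23/2. Opens right.
Focus is p units from the vertex along the axis: (h + p, k).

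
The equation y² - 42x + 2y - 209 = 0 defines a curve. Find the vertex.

Only y is squared. Complete the square in y: (y + 1)² = 42(x + 5).
Vertex (-5, -1); 4p = 42 so p = 21/2. Opens right.

(-5, -1)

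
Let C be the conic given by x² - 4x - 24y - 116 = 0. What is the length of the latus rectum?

24

Only x is squared. Complete the square in x: (x - 2)² = 24(y + 5).
Vertex (2, -5); 4p = 24 so p = 6. Opens up.
Latus rectum length = |4p| = 24.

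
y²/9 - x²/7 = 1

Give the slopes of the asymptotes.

3√7/7 and -3√7/7

Center (0, 0). The positive term is the y-term, so the transverse axis is vertical; a² = 9, b² = 7.
For a vertical hyperbola the asymptotes have slope ±a/b.
Here that is ±3/√7 = ±3√7/7.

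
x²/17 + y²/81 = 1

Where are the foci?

(0, -8) and (0, 8)

Center (0, 0). The larger denominator 81 sits under the y-term, so the major axis is vertical; a² = 81, b² = 17.
c² = a² - b² = 81 - 17 = 64, so c = 8.
Foci lie on the vertical axis through the center: (h, k ± c).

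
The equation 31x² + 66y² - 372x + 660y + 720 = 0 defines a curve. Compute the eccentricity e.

e = √2310/66

Group: 31(x² - 12x) + 66(y² + 10y) = -720
Completing the square gives 31(x - 6)² + 66(y + 5)² = -720 + 1116 + 1650 = 2046.
Divide by 2046: (x - 6)²/66 + (y + 5)²/31 = 1
Ellipse, center (6, -5), major axis horizontal; a² = 66, b² = 31.
c² = a² - b² = 35, so c = √35.
e = c/a = √35/√66 = √2310/66.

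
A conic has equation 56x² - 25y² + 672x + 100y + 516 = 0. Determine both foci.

(-15, 2) and (3, 2)

Group the x- and y-terms: 56(x² + 12x) -25(y² - 4y) = -516
Complete the square in x and y: 56(x + 6)² -25(y - 2)² = -516 + 2016 - 100 = 1400
Divide by 1400: (x + 6)²/25 - (y - 2)²/56 = 1
Hyperbola, center (-6, 2), transverse axis horizontal; a² = 25, b² = 56.
c² = a² + b² = 25 + 56 = 81, so c = 9.
Foci lie on the horizontal axis through the center: (h ± c, k).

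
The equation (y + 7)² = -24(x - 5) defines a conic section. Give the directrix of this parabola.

x = 11

Vertex (5, -7); 4p = -24 so p = -6. Opens left.
Directrix is the vertical line x = h − p = 5 − (-6) = 11.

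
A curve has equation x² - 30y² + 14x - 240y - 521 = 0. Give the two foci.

(-7 - √93, -4) and (-7 + √93, -4)

Group: (x² + 14x) -30(y² + 8y) = 521
Complete the square in x and y: (x + 7)² -30(y + 4)² = 521 + 49 - 480 = 90
Dividing both sides by 90: (x + 7)²/90 - (y + 4)²/3 = 1
Hyperbola, center (-7, -4), transverse axis horizontal; a² = 90, b² = 3.
c² = a² + b² = 90 + 3 = 93, so c = √93.
Foci lie on the horizontal axis through the center: (h ± c, k).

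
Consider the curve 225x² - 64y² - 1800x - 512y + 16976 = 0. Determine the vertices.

225(x² - 8x) -64(y² + 8y) = -16976
225(x - 4)² -64(y + 4)² = -16976 + 3600 - 1024 = -14400
Divide through by -14400 to get (y + 4)²/225 - (x - 4)²/64 = 1.
Hyperbola, center (4, -4), transverse axis vertical; a² = 225, b² = 64.
a = 15. Vertices at (h, k ± a).

(4, -19) and (4, 11)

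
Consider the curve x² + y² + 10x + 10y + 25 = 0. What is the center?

(x² + 10x) + (y² + 10y) = -25
Complete the square: (x + 5)² + (y + 5)² = -25 + 25 + 25 = 25
So (x + 5)² + (y + 5)² = 25.
Circle centered at (-5, -5) with r² = 25.

(-5, -5)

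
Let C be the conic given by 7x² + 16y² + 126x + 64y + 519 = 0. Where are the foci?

Group: 7(x² + 18x) + 16(y² + 4y) = -519
Complete the square: 7(x + 9)² + 16(y + 2)² = -519 + 567 + 64 = 112
Dividing both sides by 112: (x + 9)²/16 + (y + 2)²/7 = 1
Ellipse, center (-9, -2), major axis horizontal; a² = 16, b² = 7.
c² = a² - b² = 16 - 7 = 9, so c = 3.
Foci lie on the horizontal axis through the center: (h ± c, k).

(-12, -2) and (-6, -2)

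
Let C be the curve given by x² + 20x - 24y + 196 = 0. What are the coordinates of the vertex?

Only x is squared. Complete the square in x: (x + 10)² = 24(y - 4).
Vertex (-10, 4); 4p = 24 so p = 6. Opens up.

(-10, 4)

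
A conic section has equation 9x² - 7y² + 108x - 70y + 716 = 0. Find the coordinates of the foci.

(-6, -17) and (-6, 7)

9(x² + 12x) -7(y² + 10y) = -716
9(x + 6)² -7(y + 5)² = -716 + 324 - 175 = -567
Divide by -567: (y + 5)²/81 - (x + 6)²/63 = 1
Hyperbola, center (-6, -5), transverse axis vertical; a² = 81, b² = 63.
c² = a² + b² = 81 + 63 = 144, so c = 12.
Foci lie on the vertical axis through the center: (h, k ± c).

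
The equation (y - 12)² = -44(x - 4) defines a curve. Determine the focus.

Vertex (4, 12); 4p = -44 so p = -11. Opens left.
Focus is p units from the vertex along the axis: (h + p, k).

(-7, 12)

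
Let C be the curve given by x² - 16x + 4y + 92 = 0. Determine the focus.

Only x is squared. Complete the square in x: (x - 8)² = -4(y + 7).
Vertex (8, -7); 4p = -4 so p = -1. Opens down.
Focus is p units from the vertex along the axis: (h, k + p).

(8, -8)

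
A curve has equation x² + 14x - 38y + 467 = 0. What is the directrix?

y = 3/2

Only x is squared. Complete the square in x: (x + 7)² = 38(y - 11).
Vertex (-7, 11); 4p = 38 so p = 19/2. Opens up.
Directrix is the horizontal line y = k − p = 11 − (19/2) = 3/2.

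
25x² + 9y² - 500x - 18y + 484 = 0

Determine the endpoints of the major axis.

(10, -14) and (10, 16)

Rearranging, 25(x² - 20x) + 9(y² - 2y) = -484.
Complete the square in x and y: 25(x - 10)² + 9(y - 1)² = -484 + 2500 + 9 = 2025
Divide through by 2025 to get (x - 10)²/81 + (y - 1)²/225 = 1.
Ellipse, center (10, 1), major axis vertical; a² = 225, b² = 81.
a = 15. Vertices at (h, k ± a).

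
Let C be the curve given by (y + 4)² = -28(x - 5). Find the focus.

(-2, -4)

Vertex (5, -4); 4p = -28 so p = -7. Opens left.
Focus is p units from the vertex along the axis: (h + p, k).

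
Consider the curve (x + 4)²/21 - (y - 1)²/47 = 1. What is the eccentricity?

e = 2√357/21

Center (-4, 1). The positive term is the x-term, so the transverse axis is horizontal; a² = 21, b² = 47.
c² = a² + b² = 68, so c = 2√17.
e = c/a = 2√17/√21 = 2√357/21.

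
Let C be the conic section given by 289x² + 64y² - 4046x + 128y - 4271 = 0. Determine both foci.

Group: 289(x² - 14x) + 64(y² + 2y) = 4271
Complete the square: 289(x - 7)² + 64(y + 1)² = 4271 + 14161 + 64 = 18496
Divide by 18496: (x - 7)²/64 + (y + 1)²/289 = 1
Ellipse, center (7, -1), major axis vertical; a² = 289, b² = 64.
c² = a² - b² = 289 - 64 = 225, so c = 15.
Foci lie on the vertical axis through the center: (h, k ± c).

(7, -16) and (7, 14)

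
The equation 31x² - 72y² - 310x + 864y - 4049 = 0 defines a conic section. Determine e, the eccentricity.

e = √206/12

31(x² - 10x) -72(y² - 12y) = 4049
Complete the square in x and y: 31(x - 5)² -72(y - 6)² = 4049 + 775 - 2592 = 2232
Dividing both sides by 2232: (x - 5)²/72 - (y - 6)²/31 = 1
Hyperbola, center (5, 6), transverse axis horizontal; a² = 72, b² = 31.
c² = a² + b² = 103, so c = √103.
e = c/a = √103/6√2 = √206/12.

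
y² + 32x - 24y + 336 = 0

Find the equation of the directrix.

x = 2

Only y is squared. Complete the square in y: (y - 12)² = -32(x + 6).
Vertex (-6, 12); 4p = -32 so p = -8. Opens left.
Directrix is the vertical line x = h − p = -6 − (-8) = 2.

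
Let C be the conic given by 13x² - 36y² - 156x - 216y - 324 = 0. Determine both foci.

(-1, -3) and (13, -3)

13(x² - 12x) -36(y² + 6y) = 324
Complete the square: 13(x - 6)² -36(y + 3)² = 324 + 468 - 324 = 468
Divide through by 468 to get (x - 6)²/36 - (y + 3)²/13 = 1.
Hyperbola, center (6, -3), transverse axis horizontal; a² = 36, b² = 13.
c² = a² + b² = 36 + 13 = 49, so c = 7.
Foci lie on the horizontal axis through the center: (h ± c, k).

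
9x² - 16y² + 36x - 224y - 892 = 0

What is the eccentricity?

e = 5/4

Group: 9(x² + 4x) -16(y² + 14y) = 892
9(x + 2)² -16(y + 7)² = 892 + 36 - 784 = 144
Dividing both sides by 144: (x + 2)²/16 - (y + 7)²/9 = 1
Hyperbola, center (-2, -7), transverse axis horizontal; a² = 16, b² = 9.
c² = a² + b² = 25, so c = 5.
e = c/a = 5/4.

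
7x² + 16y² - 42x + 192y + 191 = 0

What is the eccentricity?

e = 3/4

7(x² - 6x) + 16(y² + 12y) = -191
Completing the square gives 7(x - 3)² + 16(y + 6)² = -191 + 63 + 576 = 448.
Dividing both sides by 448: (x - 3)²/64 + (y + 6)²/28 = 1
Ellipse, center (3, -6), major axis horizontal; a² = 64, b² = 28.
c² = a² - b² = 36, so c = 6.
e = c/a = 6/8 = 3/4.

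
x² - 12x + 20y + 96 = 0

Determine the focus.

Only x is squared. Complete the square in x: (x - 6)² = -20(y + 3).
Vertex (6, -3); 4p = -20 so p = -5. Opens down.
Focus is p units from the vertex along the axis: (h, k + p).

(6, -8)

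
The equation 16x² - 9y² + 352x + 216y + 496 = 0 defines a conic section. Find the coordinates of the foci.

(-16, 12) and (-6, 12)

Group: 16(x² + 22x) -9(y² - 24y) = -496
Complete the square in x and y: 16(x + 11)² -9(y - 12)² = -496 + 1936 - 1296 = 144
Divide through by 144 to get (x + 11)²/9 - (y - 12)²/16 = 1.
Hyperbola, center (-11, 12), transverse axis horizontal; a² = 9, b² = 16.
c² = a² + b² = 9 + 16 = 25, so c = 5.
Foci lie on the horizontal axis through the center: (h ± c, k).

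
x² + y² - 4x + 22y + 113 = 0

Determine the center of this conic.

(2, -11)

Rearranging, (x² - 4x) + (y² + 22y) = -113.
Complete the square: (x - 2)² + (y + 11)² = -113 + 4 + 121 = 12
So (x - 2)² + (y + 11)² = 12.
Circle centered at (2, -11) with r² = 12.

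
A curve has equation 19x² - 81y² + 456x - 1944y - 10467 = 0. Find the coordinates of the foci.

Collect terms: 19(x² + 24x) -81(y² + 24y) = 10467
Complete the square: 19(x + 12)² -81(y + 12)² = 10467 + 2736 - 11664 = 1539
Divide by 1539: (x + 12)²/81 - (y + 12)²/19 = 1
Hyperbola, center (-12, -12), transverse axis horizontal; a² = 81, b² = 19.
c² = a² + b² = 81 + 19 = 100, so c = 10.
Foci lie on the horizontal axis through the center: (h ± c, k).

(-22, -12) and (-2, -12)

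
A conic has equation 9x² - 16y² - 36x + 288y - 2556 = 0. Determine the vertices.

Group: 9(x² - 4x) -16(y² - 18y) = 2556
Complete the square in x and y: 9(x - 2)² -16(y - 9)² = 2556 + 36 - 1296 = 1296
Divide through by 1296 to get (x - 2)²/144 - (y - 9)²/81 = 1.
Hyperbola, center (2, 9), transverse axis horizontal; a² = 144, b² = 81.
a = 12. Vertices at (h ± a, k).

(-10, 9) and (14, 9)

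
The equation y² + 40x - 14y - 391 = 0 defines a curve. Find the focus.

Only y is squared. Complete the square in y: (y - 7)² = -40(x - 11).
Vertex (11, 7); 4p = -40 so p = -10. Opens left.
Focus is p units from the vertex along the axis: (h + p, k).

(1, 7)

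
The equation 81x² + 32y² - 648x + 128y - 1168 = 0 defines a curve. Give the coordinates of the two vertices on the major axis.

(4, -11) and (4, 7)

Collect terms: 81(x² - 8x) + 32(y² + 4y) = 1168
Complete the square: 81(x - 4)² + 32(y + 2)² = 1168 + 1296 + 128 = 2592
Dividing both sides by 2592: (x - 4)²/32 + (y + 2)²/81 = 1
Ellipse, center (4, -2), major axis vertical; a² = 81, b² = 32.
a = 9. Vertices at (h, k ± a).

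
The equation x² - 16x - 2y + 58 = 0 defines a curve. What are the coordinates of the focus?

(8, -5/2)

Only x is squared. Complete the square in x: (x - 8)² = 2(y + 3).
Vertex (8, -3); 4p = 2 so p = 1/2. Opens up.
Focus is p units from the vertex along the axis: (h, k + p).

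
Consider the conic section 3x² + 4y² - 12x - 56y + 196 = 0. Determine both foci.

Rearranging, 3(x² - 4x) + 4(y² - 14y) = -196.
Complete the square in x and y: 3(x - 2)² + 4(y - 7)² = -196 + 12 + 196 = 12
Dividing both sides by 12: (x - 2)²/4 + (y - 7)²/3 = 1
Ellipse, center (2, 7), major axis horizontal; a² = 4, b² = 3.
c² = a² - b² = 4 - 3 = 1, so c = 1.
Foci lie on the horizontal axis through the center: (h ± c, k).

(1, 7) and (3, 7)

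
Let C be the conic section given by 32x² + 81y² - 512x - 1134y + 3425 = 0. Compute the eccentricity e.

Group the x- and y-terms: 32(x² - 16x) + 81(y² - 14y) = -3425
32(x - 8)² + 81(y - 7)² = -3425 + 2048 + 3969 = 2592
Divide through by 2592 to get (x - 8)²/81 + (y - 7)²/32 = 1.
Ellipse, center (8, 7), major axis horizontal; a² = 81, b² = 32.
c² = a² - b² = 49, so c = 7.
e = c/a = 7/9.

e = 7/9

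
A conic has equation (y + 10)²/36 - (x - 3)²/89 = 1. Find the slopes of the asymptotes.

6√89/89 and -6√89/89

Center (3, -10). The positive term is the y-term, so the transverse axis is vertical; a² = 36, b² = 89.
For a vertical hyperbola the asymptotes have slope ±a/b.
Here that is ±6/√89 = ±6√89/89.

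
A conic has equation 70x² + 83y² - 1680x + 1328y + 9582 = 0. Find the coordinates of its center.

Group: 70(x² - 24x) + 83(y² + 16y) = -9582
Complete the square in x and y: 70(x - 12)² + 83(y + 8)² = -9582 + 10080 + 5312 = 5810
Divide by 5810: (x - 12)²/83 + (y + 8)²/70 = 1
Ellipse with center (12, -8).

(12, -8)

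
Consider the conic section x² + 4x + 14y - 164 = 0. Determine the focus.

(-2, 17/2)

Only x is squared. Complete the square in x: (x + 2)² = -14(y - 12).
Vertex (-2, 12); 4p = -14 so p = -7/2. Opens down.
Focus is p units from the vertex along the axis: (h, k + p).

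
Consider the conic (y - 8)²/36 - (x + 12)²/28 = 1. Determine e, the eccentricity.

e = 4/3

Center (-12, 8). The positive term is the y-term, so the transverse axis is vertical; a² = 36, b² = 28.
c² = a² + b² = 64, so c = 8.
e = c/a = 8/6 = 4/3.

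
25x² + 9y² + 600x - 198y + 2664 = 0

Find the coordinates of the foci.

Rearranging, 25(x² + 24x) + 9(y² - 22y) = -2664.
Complete the square: 25(x + 12)² + 9(y - 11)² = -2664 + 3600 + 1089 = 2025
Divide through by 2025 to get (x + 12)²/81 + (y - 11)²/225 = 1.
Ellipse, center (-12, 11), major axis vertical; a² = 225, b² = 81.
c² = a² - b² = 225 - 81 = 144, so c = 12.
Foci lie on the vertical axis through the center: (h, k ± c).

(-12, -1) and (-12, 23)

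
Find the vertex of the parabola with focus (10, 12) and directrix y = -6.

The vertex is the midpoint between the focus and the directrix along the axis of symmetry.
Axis is vertical (directrix is horizontal). Vertex y-coordinate = (12 + (-6))/2 = 3; x-coordinate = 10.

(10, 3)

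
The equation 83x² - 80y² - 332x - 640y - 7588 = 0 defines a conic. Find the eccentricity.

e = √815/20

83(x² - 4x) -80(y² + 8y) = 7588
Complete the square in x and y: 83(x - 2)² -80(y + 4)² = 7588 + 332 - 1280 = 6640
Divide through by 6640 to get (x - 2)²/80 - (y + 4)²/83 = 1.
Hyperbola, center (2, -4), transverse axis horizontal; a² = 80, b² = 83.
c² = a² + b² = 163, so c = √163.
e = c/a = √163/4√5 = √815/20.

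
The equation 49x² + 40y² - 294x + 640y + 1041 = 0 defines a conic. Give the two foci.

Group the x- and y-terms: 49(x² - 6x) + 40(y² + 16y) = -1041
49(x - 3)² + 40(y + 8)² = -1041 + 441 + 2560 = 1960
Divide by 1960: (x - 3)²/40 + (y + 8)²/49 = 1
Ellipse, center (3, -8), major axis vertical; a² = 49, b² = 40.
c² = a² - b² = 49 - 40 = 9, so c = 3.
Foci lie on the vertical axis through the center: (h, k ± c).

(3, -11) and (3, -5)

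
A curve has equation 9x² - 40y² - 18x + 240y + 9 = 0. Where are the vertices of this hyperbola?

Collect terms: 9(x² - 2x) -40(y² - 6y) = -9
Complete the square in x and y: 9(x - 1)² -40(y - 3)² = -9 + 9 - 360 = -360
Divide by -360: (y - 3)²/9 - (x - 1)²/40 = 1
Hyperbola, center (1, 3), transverse axis vertical; a² = 9, b² = 40.
a = 3. Vertices at (h, k ± a).

(1, 0) and (1, 6)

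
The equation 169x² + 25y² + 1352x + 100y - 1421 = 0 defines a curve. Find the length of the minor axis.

10

Rearranging, 169(x² + 8x) + 25(y² + 4y) = 1421.
Complete the square: 169(x + 4)² + 25(y + 2)² = 1421 + 2704 + 100 = 4225
Divide by 4225: (x + 4)²/25 + (y + 2)²/169 = 1
Ellipse, center (-4, -2), major axis vertical; a² = 169, b² = 25.
b² = 25 so b = 5; the minor axis has length 2b = 10.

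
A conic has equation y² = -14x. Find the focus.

(-7/2, 0)

Vertex (0, 0); 4p = -14 so p = -7/2. Opens left.
Focus is p units from the vertex along the axis: (h + p, k).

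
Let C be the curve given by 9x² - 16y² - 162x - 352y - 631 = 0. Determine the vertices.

Collect terms: 9(x² - 18x) -16(y² + 22y) = 631
9(x - 9)² -16(y + 11)² = 631 + 729 - 1936 = -576
Divide by -576: (y + 11)²/36 - (x - 9)²/64 = 1
Hyperbola, center (9, -11), transverse axis vertical; a² = 36, b² = 64.
a = 6. Vertices at (h, k ± a).

(9, -17) and (9, -5)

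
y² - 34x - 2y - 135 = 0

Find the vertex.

Only y is squared. Complete the square in y: (y - 1)² = 34(x + 4).
Vertex (-4, 1); 4p = 34 so p = 17/2. Opens right.

(-4, 1)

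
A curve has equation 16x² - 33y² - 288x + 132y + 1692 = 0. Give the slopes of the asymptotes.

16(x² - 18x) -33(y² - 4y) = -1692
Complete the square in x and y: 16(x - 9)² -33(y - 2)² = -1692 + 1296 - 132 = -528
Divide through by -528 to get (y - 2)²/16 - (x - 9)²/33 = 1.
Hyperbola, center (9, 2), transverse axis vertical; a² = 16, b² = 33.
For a vertical hyperbola the asymptotes have slope ±a/b.
Here that is ±4/√33 = ±4√33/33.

4√33/33 and -4√33/33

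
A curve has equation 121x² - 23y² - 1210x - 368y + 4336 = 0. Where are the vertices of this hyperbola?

(5, -19) and (5, 3)

Rearranging, 121(x² - 10x) -23(y² + 16y) = -4336.
Complete the square: 121(x - 5)² -23(y + 8)² = -4336 + 3025 - 1472 = -2783
Dividing both sides by -2783: (y + 8)²/121 - (x - 5)²/23 = 1
Hyperbola, center (5, -8), transverse axis vertical; a² = 121, b² = 23.
a = 11. Vertices at (h, k ± a).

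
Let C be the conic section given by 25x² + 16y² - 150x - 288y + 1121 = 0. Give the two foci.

(3, 6) and (3, 12)

25(x² - 6x) + 16(y² - 18y) = -1121
25(x - 3)² + 16(y - 9)² = -1121 + 225 + 1296 = 400
Dividing both sides by 400: (x - 3)²/16 + (y - 9)²/25 = 1
Ellipse, center (3, 9), major axis vertical; a² = 25, b² = 16.
c² = a² - b² = 25 - 16 = 9, so c = 3.
Foci lie on the vertical axis through the center: (h, k ± c).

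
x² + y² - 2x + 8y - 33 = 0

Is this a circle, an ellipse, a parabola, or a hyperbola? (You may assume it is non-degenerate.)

circle

No xy term. Coefficients of x² and y² are A = 1, C = 1.
A = C (same sign) ⇒ circle.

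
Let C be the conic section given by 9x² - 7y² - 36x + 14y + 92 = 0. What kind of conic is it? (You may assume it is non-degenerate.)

hyperbola

No xy term. Coefficients of x² and y² are A = 9, C = -7.
A and C have opposite signs ⇒ hyperbola.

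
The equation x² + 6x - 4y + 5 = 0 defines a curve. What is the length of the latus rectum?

4

Only x is squared. Complete the square in x: (x + 3)² = 4(y + 1).
Vertex (-3, -1); 4p = 4 so p = 1. Opens up.
Latus rectum length = |4p| = 4.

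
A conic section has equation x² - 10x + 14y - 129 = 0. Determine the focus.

Only x is squared. Complete the square in x: (x - 5)² = -14(y - 11).
Vertex (5, 11); 4p = -14 so p = -7/2. Opens down.
Focus is p units from the vertex along the axis: (h, k + p).

(5, 15/2)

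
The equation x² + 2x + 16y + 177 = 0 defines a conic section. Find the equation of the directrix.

Only x is squared. Complete the square in x: (x + 1)² = -16(y + 11).
Vertex (-1, -11); 4p = -16 so p = -4. Opens down.
Directrix is the horizontal line y = k − p = -11 − (-4) = -7.

y = -7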